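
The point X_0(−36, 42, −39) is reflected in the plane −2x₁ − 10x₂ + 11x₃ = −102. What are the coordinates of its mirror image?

(-48, -18, 27)

n = (−2, −10, 11), |n|² = 225, n·X_0 − (-102) = -675, so t = -675/225 = -3.
Foot F = X_0 − (-3)·n = (−42, 12, −6); the reflection is 2F − X_0 = (−48, −18, 27).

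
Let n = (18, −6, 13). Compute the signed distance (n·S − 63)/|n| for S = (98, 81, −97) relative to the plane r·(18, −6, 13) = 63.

n·S − 63 = -46.
|n| = 23, so the signed distance is -46/23 = -2.

-2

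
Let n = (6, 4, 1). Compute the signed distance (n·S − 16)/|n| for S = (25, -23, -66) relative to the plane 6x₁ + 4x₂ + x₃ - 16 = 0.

-24√53/53

n·S − 16 = -24.
|n| = √53, so the signed distance is -24√53/53.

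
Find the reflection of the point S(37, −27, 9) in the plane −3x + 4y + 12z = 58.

(31, -19, 33)

n = (−3, 4, 12), |n|² = 169, n·S − 58 = -169, so t = -169/169 = -1.
Foot F = S − (-1)·n = (34, −23, 21); the reflection is 2F − S = (31, −19, 33).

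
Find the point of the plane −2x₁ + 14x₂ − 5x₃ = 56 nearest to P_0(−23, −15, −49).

The perpendicular from P_0 has direction n = (−2, 14, −5): r = (−23, −15, −49) + μ(−2, 14, −5).
Substitute into the plane: n·(P_0 + μn) = 56 gives 81 + 225μ = 56, so μ = -1/9.
Foot = (−23, −15, −49) + (-1/9)·(−2, 14, −5) = (−205/9, −149/9, −436/9).

(-205/9, -149/9, -436/9)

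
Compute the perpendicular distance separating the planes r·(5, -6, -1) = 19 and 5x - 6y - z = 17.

√62/31

Both planes have normal n = (5, -6, -1), |n| = √62. Any point on the first plane is at distance |17 − 19|/|n| = 2/√62 from the second.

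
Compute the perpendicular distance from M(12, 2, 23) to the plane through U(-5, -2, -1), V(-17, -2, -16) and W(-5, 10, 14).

UV = (-12, 0, -15) and UW = (0, 12, 15), so a normal is n = UV × UW = (180, 180, -144).
n = (180, 180, -144); n·P − (-1116) = 324; |n| = 36√66; distance = 324/(36√66) = 3√66/22.

9/√66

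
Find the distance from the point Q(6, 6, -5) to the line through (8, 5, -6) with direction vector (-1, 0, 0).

√2

Direction vector d = (-1, 0, 0).
AP = (-2, 1, 1); AP·d = 2, |AP|² = 6, |d|² = 1.
distance² = |AP|² − (AP·d)²/|d|² = 6 − 4/1 = 2, so the distance is √2.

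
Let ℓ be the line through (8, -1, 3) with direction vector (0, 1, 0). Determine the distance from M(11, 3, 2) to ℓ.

√10

Direction vector d = (0, 1, 0).
AP = (3, 4, -1); AP·d = 4, |AP|² = 26, |d|² = 1.
distance² = |AP|² − (AP·d)²/|d|² = 26 − 16/1 = 10, so the distance is √10.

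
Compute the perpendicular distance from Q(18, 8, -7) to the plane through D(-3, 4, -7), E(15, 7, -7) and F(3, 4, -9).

DE = (18, 3, 0) and DF = (6, 0, -2), so a normal is n = DE × DF = (-6, 36, -18).
Then n·(18, 8, -7) - 288 = 18.
|n| = √(36 + 1296 + 324) = 6√46, so the distance is |18|/(6√46) = 3√46/46.

3/√46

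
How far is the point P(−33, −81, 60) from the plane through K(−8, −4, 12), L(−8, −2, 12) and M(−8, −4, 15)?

25

KL = (0, 2, 0) and KM = (0, 0, 3), so a normal is n = KL × KM = (6, 0, 0).
d = |6·(-33) − (-48)| / √(36 + 0 + 0) = |-150| / 6 = 25.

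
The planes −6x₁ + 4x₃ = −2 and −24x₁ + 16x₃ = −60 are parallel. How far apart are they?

Divide the second equation by 4 to match normals: −6x₁ + 4x₃ = -15.
Both planes have normal n = (−6, 0, 4), |n| = 2√13. Any point on the first plane is at distance |(-15) − (-2)|/|n| = 13/(2√13) = √13/2 from the second.

√13/2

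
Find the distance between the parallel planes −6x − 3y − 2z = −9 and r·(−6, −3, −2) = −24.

Both planes have normal n = (−6, −3, −2), |n| = 7. Any point on the first plane is at distance |(-24) − (-9)|/|n| = 15/7 from the second.

15/7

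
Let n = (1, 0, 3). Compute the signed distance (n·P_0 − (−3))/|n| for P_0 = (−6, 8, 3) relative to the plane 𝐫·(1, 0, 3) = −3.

6/√10

n·P_0 − (-3) = 6.
|n| = √10, so the signed distance is 6/√10.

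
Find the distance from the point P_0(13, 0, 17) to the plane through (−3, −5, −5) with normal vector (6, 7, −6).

The plane has equation n·(r − (−3, −5, −5)) = 0, i.e. n·r = -23.
Then n·(13, 0, 17) − (−23) = −1.
|n| = √(36 + 49 + 36) = 11, so the distance is |-1|/11 = 1/11.

1/11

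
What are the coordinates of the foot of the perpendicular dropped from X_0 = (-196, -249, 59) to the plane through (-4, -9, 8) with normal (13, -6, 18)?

n = (13, -6, 18), |n|² = 529, and n·X_0 − 146 = -138.
t = -138/529 = -6/23, so the foot is X_0 − t·n = (-196, -249, 59) − (-6/23)·(13, -6, 18) = (-4430/23, -5763/23, 1465/23).

(-4430/23, -5763/23, 1465/23)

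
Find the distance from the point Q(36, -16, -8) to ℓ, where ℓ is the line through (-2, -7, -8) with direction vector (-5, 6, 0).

Direction vector d = (-5, 6, 0).
AP = (38, -9, 0); AP·d = -244, |AP|² = 1525, |d|² = 61.
distance² = |AP|² − (AP·d)²/|d|² = 1525 − 59536/61 = 549, so the distance is 3√61.

3√61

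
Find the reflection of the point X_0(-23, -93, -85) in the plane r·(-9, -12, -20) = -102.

With n = (-9, -12, -20), the signed offset is (n·X_0 − (-102))/|n|² = 3125/625 = 5.
X_0' = X_0 − 2t·n = (-23, -93, -85) − 10·(-9, -12, -20) = (67, 27, 115).

(67, 27, 115)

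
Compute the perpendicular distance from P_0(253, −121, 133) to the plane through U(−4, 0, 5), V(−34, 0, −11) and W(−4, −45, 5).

8

UV = (−30, 0, −16) and UW = (0, −45, 0), so a normal is n = UV × UW = (−720, 0, 1350).
Then n·(253, −121, 133) − 9630 = −12240.
|n| = √(518400 + 0 + 1822500) = 1530, so the distance is |-12240|/1530 = 8.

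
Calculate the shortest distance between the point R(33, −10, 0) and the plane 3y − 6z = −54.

8/√5

d = |3·(-10) + (-6)·0 − (-54)| / √(0 + 9 + 36) = |24| / (3√5) = 8/√5.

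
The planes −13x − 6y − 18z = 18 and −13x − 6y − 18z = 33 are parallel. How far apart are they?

Both planes have normal n = (−13, −6, −18), |n| = 23. Any point on the first plane is at distance |33 − 18|/|n| = 15/23 from the second.

15/23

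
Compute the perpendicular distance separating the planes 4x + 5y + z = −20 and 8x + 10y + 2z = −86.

23√42/42

Divide the second equation by 2 to match normals: 4x + 5y + z = -43.
With common normal n = (4, 5, 1) (|n| = √42), the distance is |(-20) − (-43)|/|n| = 23/√42 = 23√42/42.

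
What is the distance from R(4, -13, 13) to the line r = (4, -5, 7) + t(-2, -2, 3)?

4√2

Direction vector d = (-2, -2, 3).
AP = (0, -8, 6), and AP × d = (-12, -12, -16).
|AP × d|² = 544 and |d|² = 17, so the distance is √(544/17) = √32 = 4√2.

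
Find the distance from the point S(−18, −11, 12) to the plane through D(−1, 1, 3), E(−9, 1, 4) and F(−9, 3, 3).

7/9

DE = (−8, 0, 1) and DF = (−8, 2, 0), so a normal is n = DE × DF = (−2, −8, −16).
Then n·(−18, −11, 12) − (−54) = −14.
|n| = √(4 + 64 + 256) = 18, so the distance is |-14|/18 = 7/9.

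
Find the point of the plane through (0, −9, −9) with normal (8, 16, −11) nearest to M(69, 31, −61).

(37, -33, -17)

n = (8, 16, −11), |n|² = 441, and n·M − (-45) = 1764.
t = 1764/441 = 4, so the foot is M − t·n = (69, 31, −61) − 4·(8, 16, −11) = (37, −33, −17).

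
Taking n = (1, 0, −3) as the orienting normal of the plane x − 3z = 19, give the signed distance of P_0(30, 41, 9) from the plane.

-8√10/5

n·P_0 − 19 = -16.
|n| = √10, so the signed distance is -8√10/5.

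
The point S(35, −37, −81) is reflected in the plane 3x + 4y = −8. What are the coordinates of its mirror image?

(217/5, -129/5, -81)

With n = (3, 4, 0), the signed offset is (n·S − (-8))/|n|² = -35/25 = -7/5.
S' = S − 2t·n = (35, −37, −81) − (-14/5)·(3, 4, 0) = (217/5, −129/5, −81).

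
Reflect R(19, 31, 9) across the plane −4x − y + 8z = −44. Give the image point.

With n = (−4, −1, 8), the signed offset is (n·R − (-44))/|n|² = 9/81 = 1/9.
R' = R − 2t·n = (19, 31, 9) − (2/9)·(−4, −1, 8) = (179/9, 281/9, 65/9).

(179/9, 281/9, 65/9)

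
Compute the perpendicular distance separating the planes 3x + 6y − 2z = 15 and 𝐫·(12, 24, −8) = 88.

Divide the second equation by 4 to match normals: 3x + 6y − 2z = 22.
With common normal n = (3, 6, −2) (|n| = 7), the distance is |15 − 22|/|n| = 7/7 = 1.

1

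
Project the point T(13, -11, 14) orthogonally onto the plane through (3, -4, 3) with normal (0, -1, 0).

(13, -4, 14)

The perpendicular from T has direction n = (0, -1, 0): r = (13, -11, 14) + λ(0, -1, 0).
Substitute into the plane: n·(T + λn) = 4 gives 11 + 1λ = 4, so λ = -7.
Foot = (13, -11, 14) + (-7)·(0, -1, 0) = (13, -4, 14).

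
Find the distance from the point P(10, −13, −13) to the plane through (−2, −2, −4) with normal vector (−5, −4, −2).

The plane has equation n·(r − (−2, −2, −4)) = 0, i.e. n·r = 26.
d = |(-5)·10 + (-4)·(-13) + (-2)·(-13) − 26| / √(25 + 16 + 4) = |2| / (3√5) = 2√5/15.

2√5/15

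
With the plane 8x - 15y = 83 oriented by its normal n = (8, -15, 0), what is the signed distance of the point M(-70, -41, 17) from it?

n·M − 83 = -28.
|n| = 17, so the signed distance is -28/17.

-28/17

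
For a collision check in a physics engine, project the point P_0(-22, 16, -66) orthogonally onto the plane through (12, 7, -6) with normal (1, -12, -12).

(-24, 40, -42)

The perpendicular from P_0 has direction n = (1, -12, -12): r = (-22, 16, -66) + λ(1, -12, -12).
Substitute into the plane: n·(P_0 + λn) = 0 gives 578 + 289λ = 0, so λ = -2.
Foot = (-22, 16, -66) + (-2)·(1, -12, -12) = (-24, 40, -42).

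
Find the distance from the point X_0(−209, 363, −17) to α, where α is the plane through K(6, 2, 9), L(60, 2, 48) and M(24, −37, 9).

KL = (54, 0, 39) and KM = (18, −39, 0), so a normal is n = KL × KM = (1521, 702, −2106).
Then n·(−209, 363, −17) − (−8424) = −18837.
|n| = √(2313441 + 492804 + 4435236) = 2691, so the distance is |-18837|/2691 = 7.

7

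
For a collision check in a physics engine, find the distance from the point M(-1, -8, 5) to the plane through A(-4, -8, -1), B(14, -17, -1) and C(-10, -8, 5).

9/√6

AB = (18, -9, 0) and AC = (-6, 0, 6), so a normal is n = AB × AC = (-54, -108, -54).
Then n·(-1, -8, 5) - 1134 = -486.
|n| = √(2916 + 11664 + 2916) = 54√6, so the distance is |-486|/(54√6) = 9/√6.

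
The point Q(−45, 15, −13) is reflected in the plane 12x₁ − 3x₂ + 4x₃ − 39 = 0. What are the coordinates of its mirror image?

With n = (12, −3, 4), the signed offset is (n·Q − 39)/|n|² = -676/169 = -4.
Q' = Q − 2t·n = (−45, 15, −13) − (-8)·(12, −3, 4) = (51, −9, 19).

(51, -9, 19)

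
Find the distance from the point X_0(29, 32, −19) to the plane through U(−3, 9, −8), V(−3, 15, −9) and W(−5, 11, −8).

11√38/38

UV = (0, 6, −1) and UW = (−2, 2, 0), so a normal is n = UV × UW = (2, 2, 12).
d = |2·29 + 2·32 + 12·(-19) − (-84)| / √(4 + 4 + 144) = |-22| / (2√38) = 11/√38.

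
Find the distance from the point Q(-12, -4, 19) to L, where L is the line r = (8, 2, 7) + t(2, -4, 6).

2√131

Direction vector d = (2, -4, 6).
AP = (-20, -6, 12), and AP × d = (12, 144, 92).
|AP × d|² = 29344 and |d|² = 56, so the distance is √(29344/56) = √524 = 2√131.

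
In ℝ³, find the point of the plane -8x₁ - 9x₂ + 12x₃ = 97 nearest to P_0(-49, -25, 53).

(-17, 11, 5)

n = (-8, -9, 12), |n|² = 289, and n·P_0 − 97 = 1156.
t = 1156/289 = 4, so the foot is P_0 − t·n = (-49, -25, 53) − 4·(-8, -9, 12) = (-17, 11, 5).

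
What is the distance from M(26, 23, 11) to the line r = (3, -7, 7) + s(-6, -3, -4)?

Direction vector d = (-6, -3, -4).
AP = (23, 30, 4); AP·d = -244, |AP|² = 1445, |d|² = 61.
distance² = |AP|² − (AP·d)²/|d|² = 1445 − 59536/61 = 469, so the distance is √469.

√469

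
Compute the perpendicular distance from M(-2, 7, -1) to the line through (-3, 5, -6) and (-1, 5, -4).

2√3

A direction vector is d = (2, 0, 2).
AP = (1, 2, 5), and AP × d = (4, 8, -4).
|AP × d|² = 96 and |d|² = 8, so the distance is √(96/8) = √12 = 2√3.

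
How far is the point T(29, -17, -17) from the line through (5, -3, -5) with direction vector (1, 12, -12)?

Direction vector d = (1, 12, -12).
AP = (24, -14, -12); AP·d = 0, |AP|² = 916, |d|² = 289.
distance² = |AP|² − (AP·d)²/|d|² = 916 − 0/289 = 916, so the distance is 2√229.

2√229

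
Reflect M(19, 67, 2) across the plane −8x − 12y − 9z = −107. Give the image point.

n = (−8, −12, −9), |n|² = 289, n·M − (-107) = -867, so t = -867/289 = -3.
Foot F = M − (-3)·n = (−5, 31, −25); the reflection is 2F − M = (−29, −5, −52).

(-29, -5, -52)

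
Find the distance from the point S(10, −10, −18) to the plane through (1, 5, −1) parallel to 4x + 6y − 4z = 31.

7√17/17

Parallel planes share the normal n = (4, 6, −4); since (1, 5, −1) lies on the plane, its equation is 4x + 6y − 4z = 38.
n = (4, 6, −4); n·P − 38 = 14; |n| = 2√17; distance = 14/(2√17) = 7/√17.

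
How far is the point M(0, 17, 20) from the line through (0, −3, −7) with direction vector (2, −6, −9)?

Direction vector d = (2, −6, −9).
AP = (0, 20, 27), and AP × d = (−18, 54, −40).
|AP × d|² = 4840 and |d|² = 121, so the distance is √(4840/121) = √40 = 2√10.

2√10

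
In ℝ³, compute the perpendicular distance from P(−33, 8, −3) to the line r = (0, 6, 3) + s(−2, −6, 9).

√1129

Direction vector d = (−2, −6, 9).
AP = (−33, 2, −6), and AP × d = (−18, 309, 202).
|AP × d|² = 136609 and |d|² = 121, so the distance is √(136609/121) = √1129.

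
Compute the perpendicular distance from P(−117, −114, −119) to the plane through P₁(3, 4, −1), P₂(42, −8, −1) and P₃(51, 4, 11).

P₁P₂ = (39, −12, 0) and P₁P₃ = (48, 0, 12), so a normal is n = P₁P₂ × P₁P₃ = (−144, −468, 576).
Then n·(−117, −114, −119) − (−2880) = 4536.
|n| = √(20736 + 219024 + 331776) = 756, so the distance is |4536|/756 = 6.

6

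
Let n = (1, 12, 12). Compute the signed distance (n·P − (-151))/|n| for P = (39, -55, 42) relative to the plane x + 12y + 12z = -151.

n·P − (-151) = 34.
|n| = 17, so the signed distance is 34/17 = 2.

2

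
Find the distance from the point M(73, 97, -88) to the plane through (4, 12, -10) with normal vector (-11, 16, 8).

The plane has equation n·(r − (4, 12, -10)) = 0, i.e. n·r = 68.
n = (-11, 16, 8); n·P − 68 = -23; |n| = 21; distance = 23/21.

23/21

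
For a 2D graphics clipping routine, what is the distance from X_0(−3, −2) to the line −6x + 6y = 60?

d = |(-6)·(-3) + 6·(-2) − 60| / √(36 + 36) = |-54|/(6√2) = 9√2/2.

9√2/2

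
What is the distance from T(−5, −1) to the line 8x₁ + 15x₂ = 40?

95/17

The normal to the line is n = (8, 15) with |n| = 17.
|n·T − 40| = |-55 − 40| = 95, so the distance is 95/17.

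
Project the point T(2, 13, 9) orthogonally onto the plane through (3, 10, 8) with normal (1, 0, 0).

(3, 13, 9)

The perpendicular from T has direction n = (1, 0, 0): r = (2, 13, 9) + t(1, 0, 0).
Substitute into the plane: n·(T + tn) = 3 gives 2 + 1t = 3, so t = 1.
Foot = (2, 13, 9) + 1·(1, 0, 0) = (3, 13, 9).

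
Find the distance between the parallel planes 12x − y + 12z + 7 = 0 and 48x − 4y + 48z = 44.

18/17

Divide the second equation by 4 to match normals: 12x − y + 12z = 11.
Both planes have normal n = (12, −1, 12), |n| = 17. Any point on the first plane is at distance |11 − (-7)|/|n| = 18/17 from the second.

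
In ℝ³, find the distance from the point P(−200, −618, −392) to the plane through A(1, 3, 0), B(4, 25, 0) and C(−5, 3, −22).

9

AB = (3, 22, 0) and AC = (−6, 0, −22), so a normal is n = AB × AC = (−484, 66, 132).
d = |(-484)·(-200) + 66·(-618) + 132·(-392) − (-286)| / √(234256 + 4356 + 17424) = |4554| / 506 = 9.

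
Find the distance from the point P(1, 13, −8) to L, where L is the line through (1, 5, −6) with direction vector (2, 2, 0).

6

Direction vector d = (2, 2, 0).
AP = (0, 8, −2); AP·d = 16, |AP|² = 68, |d|² = 8.
distance² = |AP|² − (AP·d)²/|d|² = 68 − 256/8 = 36, so the distance is 6.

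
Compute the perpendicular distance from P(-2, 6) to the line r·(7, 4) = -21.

31/√65

d = |7·(-2) + 4·6 − (-21)| / √(49 + 16) = |31|/√65 = 31/√65.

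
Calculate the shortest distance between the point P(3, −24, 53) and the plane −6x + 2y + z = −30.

d = |(-6)·3 + 2·(-24) + 1·53 − (-30)| / √(36 + 4 + 1) = |17| / √41 = 17√41/41.

17/√41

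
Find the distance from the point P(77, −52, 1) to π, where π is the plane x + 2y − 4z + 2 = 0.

n = (1, 2, −4); n·P − (-2) = -29; |n| = √21; distance = 29/√21.

29√21/21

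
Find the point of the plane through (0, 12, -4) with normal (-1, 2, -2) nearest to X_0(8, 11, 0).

(6, 15, -4)

n = (-1, 2, -2), |n|² = 9, and n·X_0 − 32 = -18.
t = -18/9 = -2, so the foot is X_0 − t·n = (8, 11, 0) − (-2)·(-1, 2, -2) = (6, 15, -4).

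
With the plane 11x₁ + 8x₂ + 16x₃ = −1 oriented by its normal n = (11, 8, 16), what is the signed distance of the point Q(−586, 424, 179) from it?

n·Q − (-1) = -189.
|n| = 21, so the signed distance is -189/21 = -9.

-9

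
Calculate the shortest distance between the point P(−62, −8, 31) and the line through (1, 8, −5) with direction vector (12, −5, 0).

3√313

Direction vector d = (12, −5, 0).
AP = (−63, −16, 36); AP·d = -676, |AP|² = 5521, |d|² = 169.
distance² = |AP|² − (AP·d)²/|d|² = 5521 − 456976/169 = 2817, so the distance is 3√313.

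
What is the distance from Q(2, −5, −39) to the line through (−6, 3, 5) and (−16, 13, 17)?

A direction vector is d = (−10, 10, 12).
AP = (8, −8, −44); AP·d = -688, |AP|² = 2064, |d|² = 344.
distance² = |AP|² − (AP·d)²/|d|² = 2064 − 473344/344 = 688, so the distance is 4√43.

4√43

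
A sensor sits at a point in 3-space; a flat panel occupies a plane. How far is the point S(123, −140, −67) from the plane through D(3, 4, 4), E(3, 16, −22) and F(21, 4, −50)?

6

DE = (0, 12, −26) and DF = (18, 0, −54), so a normal is n = DE × DF = (−648, −468, −216).
n = (−648, −468, −216); n·P − (-4680) = 4968; |n| = 828; distance = 4968/828 = 6.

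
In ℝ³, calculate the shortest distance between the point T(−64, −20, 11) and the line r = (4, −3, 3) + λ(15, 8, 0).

Direction vector d = (15, 8, 0).
AP = (−68, −17, 8); AP·d = -1156, |AP|² = 4977, |d|² = 289.
distance² = |AP|² − (AP·d)²/|d|² = 4977 − 1336336/289 = 353, so the distance is √353.

√353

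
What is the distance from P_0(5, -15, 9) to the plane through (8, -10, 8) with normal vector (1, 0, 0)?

The plane has equation n·(r − (8, -10, 8)) = 0, i.e. n·r = 8.
Then n·(5, -15, 9) - 8 = -3.
|n| = √(1 + 0 + 0) = 1, so the distance is |-3|/1 = 3.

3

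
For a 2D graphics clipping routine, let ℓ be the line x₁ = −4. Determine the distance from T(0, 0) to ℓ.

4

The normal to the line is n = (1, 0) with |n| = 1.
|n·T − (-4)| = |0 − (-4)| = 4, so the distance is 4/1 = 4.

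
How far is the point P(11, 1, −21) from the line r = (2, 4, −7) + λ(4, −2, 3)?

Direction vector d = (4, −2, 3).
AP = (9, −3, −14); AP·d = 0, |AP|² = 286, |d|² = 29.
distance² = |AP|² − (AP·d)²/|d|² = 286 − 0/29 = 286, so the distance is √286.

√286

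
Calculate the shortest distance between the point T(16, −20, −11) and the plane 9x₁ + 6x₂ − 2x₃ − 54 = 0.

8/11

d = |9·16 + 6·(-20) + (-2)·(-11) − 54| / √(81 + 36 + 4) = |-8| / 11 = 8/11.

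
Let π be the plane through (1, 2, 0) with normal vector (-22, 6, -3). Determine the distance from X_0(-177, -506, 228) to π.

8

The plane has equation n·(r − (1, 2, 0)) = 0, i.e. n·r = -10.
Then n·(-177, -506, 228) - (-10) = 184.
|n| = √(484 + 36 + 9) = 23, so the distance is |184|/23 = 8.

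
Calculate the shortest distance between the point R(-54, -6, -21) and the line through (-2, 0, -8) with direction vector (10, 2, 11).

Direction vector d = (10, 2, 11).
AP = (-52, -6, -13); AP·d = -675, |AP|² = 2909, |d|² = 225.
distance² = |AP|² − (AP·d)²/|d|² = 2909 − 455625/225 = 884, so the distance is 2√221.

2√221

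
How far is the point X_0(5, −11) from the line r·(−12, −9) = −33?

d = |(-12)·5 + (-9)·(-11) − (-33)| / √(144 + 81) = |72|/15 = 24/5.

24/5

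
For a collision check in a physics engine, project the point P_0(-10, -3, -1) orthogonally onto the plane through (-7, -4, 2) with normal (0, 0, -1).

The perpendicular from P_0 has direction n = (0, 0, -1): r = (-10, -3, -1) + μ(0, 0, -1).
Substitute into the plane: n·(P_0 + μn) = -2 gives 1 + 1μ = -2, so μ = -3.
Foot = (-10, -3, -1) + (-3)·(0, 0, -1) = (-10, -3, 2).

(-10, -3, 2)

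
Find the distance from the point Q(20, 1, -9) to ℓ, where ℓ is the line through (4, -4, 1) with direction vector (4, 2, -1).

Direction vector d = (4, 2, -1).
AP = (16, 5, -10); AP·d = 84, |AP|² = 381, |d|² = 21.
distance² = |AP|² − (AP·d)²/|d|² = 381 − 7056/21 = 45, so the distance is 3√5.

3√5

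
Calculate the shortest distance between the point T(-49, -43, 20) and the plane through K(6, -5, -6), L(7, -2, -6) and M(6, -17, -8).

29√46/46

KL = (1, 3, 0) and KM = (0, -12, -2), so a normal is n = KL × KM = (-6, 2, -12).
n = (-6, 2, -12); n·P − 26 = -58; |n| = 2√46; distance = 58/(2√46) = 29/√46.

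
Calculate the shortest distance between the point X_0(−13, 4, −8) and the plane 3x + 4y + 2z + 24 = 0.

Normal vector n = (3, 4, 2), and n·(−13, 4, −8) − (−24) = −15.
|n| = √(9 + 16 + 4) = √29, so the distance is |-15|/√29 = 15/√29.

15/√29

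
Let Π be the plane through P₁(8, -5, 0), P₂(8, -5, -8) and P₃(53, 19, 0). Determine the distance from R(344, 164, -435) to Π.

9

P₁P₂ = (0, 0, -8) and P₁P₃ = (45, 24, 0), so a normal is n = P₁P₂ × P₁P₃ = (192, -360, 0).
Then n·(344, 164, -435) - 3336 = 3672.
|n| = √(36864 + 129600 + 0) = 408, so the distance is |3672|/408 = 9.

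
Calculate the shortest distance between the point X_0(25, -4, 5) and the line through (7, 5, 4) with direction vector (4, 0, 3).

√181

Direction vector d = (4, 0, 3).
AP = (18, -9, 1), and AP × d = (-27, -50, 36).
|AP × d|² = 4525 and |d|² = 25, so the distance is √(4525/25) = √181.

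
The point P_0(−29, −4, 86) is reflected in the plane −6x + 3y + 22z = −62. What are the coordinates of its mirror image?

With n = (−6, 3, 22), the signed offset is (n·P_0 − (-62))/|n|² = 2116/529 = 4.
P_0' = P_0 − 2t·n = (−29, −4, 86) − 8·(−6, 3, 22) = (19, −28, −90).

(19, -28, -90)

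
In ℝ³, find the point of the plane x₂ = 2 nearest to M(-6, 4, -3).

The perpendicular from M has direction n = (0, 1, 0): r = (-6, 4, -3) + μ(0, 1, 0).
Substitute into the plane: n·(M + μn) = 2 gives 4 + 1μ = 2, so μ = -2.
Foot = (-6, 4, -3) + (-2)·(0, 1, 0) = (-6, 2, -3).

(-6, 2, -3)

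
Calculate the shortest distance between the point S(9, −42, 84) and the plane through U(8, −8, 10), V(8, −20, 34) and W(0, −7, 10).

25/9

UV = (0, −12, 24) and UW = (−8, 1, 0), so a normal is n = UV × UW = (−24, −192, −96).
Then n·(9, −42, 84) − 384 = −600.
|n| = √(576 + 36864 + 9216) = 216, so the distance is |-600|/216 = 25/9.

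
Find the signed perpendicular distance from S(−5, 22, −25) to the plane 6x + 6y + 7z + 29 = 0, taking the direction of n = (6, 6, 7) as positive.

n·S − (-29) = -44.
|n| = 11, so the signed distance is -44/11 = -4.

-4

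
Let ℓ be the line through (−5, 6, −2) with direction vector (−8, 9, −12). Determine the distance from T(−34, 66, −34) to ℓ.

29

Direction vector d = (−8, 9, −12).
AP = (−29, 60, −32), and AP × d = (−432, −92, 219).
|AP × d|² = 243049 and |d|² = 289, so the distance is √(243049/289) = √841 = 29.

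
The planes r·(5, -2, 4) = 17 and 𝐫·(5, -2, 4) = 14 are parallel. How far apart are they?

With common normal n = (5, -2, 4) (|n| = 3√5), the distance is |17 − 14|/|n| = 3/(3√5) = √5/5.

√5/5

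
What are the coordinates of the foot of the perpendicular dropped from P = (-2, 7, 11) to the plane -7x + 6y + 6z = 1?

n = (-7, 6, 6), |n|² = 121, and n·P − 1 = 121.
t = 121/121 = 1, so the foot is P − t·n = (-2, 7, 11) − 1·(-7, 6, 6) = (5, 1, 5).

(5, 1, 5)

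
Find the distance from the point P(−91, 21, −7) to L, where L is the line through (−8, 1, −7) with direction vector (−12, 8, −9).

Direction vector d = (−12, 8, −9).
AP = (−83, 20, 0), and AP × d = (−180, −747, −424).
|AP × d|² = 770185 and |d|² = 289, so the distance is √(770185/289) = √2665.

√2665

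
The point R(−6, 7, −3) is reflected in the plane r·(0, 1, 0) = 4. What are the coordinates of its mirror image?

n = (0, 1, 0), |n|² = 1, n·R − 4 = 3, so t = 3/1 = 3.
Foot F = R − 3·n = (−6, 4, −3); the reflection is 2F − R = (−6, 1, −3).

(-6, 1, -3)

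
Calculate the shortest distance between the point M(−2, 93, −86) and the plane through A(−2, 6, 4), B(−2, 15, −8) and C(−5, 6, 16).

6

AB = (0, 9, −12) and AC = (−3, 0, 12), so a normal is n = AB × AC = (108, 36, 27).
Then n·(−2, 93, −86) − 108 = 702.
|n| = √(11664 + 1296 + 729) = 117, so the distance is |702|/117 = 6.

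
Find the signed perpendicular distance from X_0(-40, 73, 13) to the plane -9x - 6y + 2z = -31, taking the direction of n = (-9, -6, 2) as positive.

-21/11

n·X_0 − (-31) = -21.
|n| = 11, so the signed distance is -21/11.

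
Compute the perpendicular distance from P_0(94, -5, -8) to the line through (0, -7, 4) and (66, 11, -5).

A direction vector is d = (66, 18, -9).
AP = (94, 2, -12), and AP × d = (198, 54, 1560).
|AP × d|² = 2475720 and |d|² = 4761, so the distance is √(2475720/4761) = √520 = 2√130.

2√130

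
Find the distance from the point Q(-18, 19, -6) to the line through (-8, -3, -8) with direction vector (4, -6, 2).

2√21

Direction vector d = (4, -6, 2).
AP = (-10, 22, 2); AP·d = -168, |AP|² = 588, |d|² = 56.
distance² = |AP|² − (AP·d)²/|d|² = 588 − 28224/56 = 84, so the distance is 2√21.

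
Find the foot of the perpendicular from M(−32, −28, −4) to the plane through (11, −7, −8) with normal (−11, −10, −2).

(1, 2, 2)

The perpendicular from M has direction n = (−11, −10, −2): r = (−32, −28, −4) + μ(−11, −10, −2).
Substitute into the plane: n·(M + μn) = -35 gives 640 + 225μ = -35, so μ = -3.
Foot = (−32, −28, −4) + (-3)·(−11, −10, −2) = (1, 2, 2).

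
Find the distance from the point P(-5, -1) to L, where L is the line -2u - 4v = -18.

d = |(-2)·(-5) + (-4)·(-1) − (-18)| / √(4 + 16) = |32|/(2√5) = 16/√5.

16√5/5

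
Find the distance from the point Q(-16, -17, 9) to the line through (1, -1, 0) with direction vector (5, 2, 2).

Direction vector d = (5, 2, 2).
AP = (-17, -16, 9); AP·d = -99, |AP|² = 626, |d|² = 33.
distance² = |AP|² − (AP·d)²/|d|² = 626 − 9801/33 = 329, so the distance is √329.

√329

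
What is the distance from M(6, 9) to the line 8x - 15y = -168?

81/17

d = |8·6 + (-15)·9 − (-168)| / √(64 + 225) = |81|/17 = 81/17.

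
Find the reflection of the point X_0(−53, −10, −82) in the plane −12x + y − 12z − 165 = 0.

(67, -20, 38)

With n = (−12, 1, −12), the signed offset is (n·X_0 − 165)/|n|² = 1445/289 = 5.
X_0' = X_0 − 2t·n = (−53, −10, −82) − 10·(−12, 1, −12) = (67, −20, 38).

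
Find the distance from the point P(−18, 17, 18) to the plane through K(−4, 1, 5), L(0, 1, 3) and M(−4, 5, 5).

KL = (4, 0, −2) and KM = (0, 4, 0), so a normal is n = KL × KM = (8, 0, 16).
d = |8·(-18) + 16·18 − 48| / √(64 + 0 + 256) = |96| / (8√5) = 12√5/5.

12/√5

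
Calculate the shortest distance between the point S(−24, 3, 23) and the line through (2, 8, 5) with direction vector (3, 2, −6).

√241

Direction vector d = (3, 2, −6).
AP = (−26, −5, 18); AP·d = -196, |AP|² = 1025, |d|² = 49.
distance² = |AP|² − (AP·d)²/|d|² = 1025 − 38416/49 = 241, so the distance is √241.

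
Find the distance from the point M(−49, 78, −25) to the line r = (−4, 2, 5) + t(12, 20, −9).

3√689

Direction vector d = (12, 20, −9).
AP = (−45, 76, −30); AP·d = 1250, |AP|² = 8701, |d|² = 625.
distance² = |AP|² − (AP·d)²/|d|² = 8701 − 1562500/625 = 6201, so the distance is 3√689.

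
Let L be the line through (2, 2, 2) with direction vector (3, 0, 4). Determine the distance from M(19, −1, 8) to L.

√109

Direction vector d = (3, 0, 4).
AP = (17, −3, 6), and AP × d = (−12, −50, 9).
|AP × d|² = 2725 and |d|² = 25, so the distance is √(2725/25) = √109.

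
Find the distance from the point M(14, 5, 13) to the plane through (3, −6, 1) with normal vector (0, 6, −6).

1/√2

The plane has equation n·(r − (3, −6, 1)) = 0, i.e. n·r = -42.
Then n·(14, 5, 13) − (−42) = −6.
|n| = √(0 + 36 + 36) = 6√2, so the distance is |-6|/(6√2) = 1/√2.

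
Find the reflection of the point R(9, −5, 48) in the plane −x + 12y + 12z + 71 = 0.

With n = (−1, 12, 12), the signed offset is (n·R − (-71))/|n|² = 578/289 = 2.
R' = R − 2t·n = (9, −5, 48) − 4·(−1, 12, 12) = (13, −53, 0).

(13, -53, 0)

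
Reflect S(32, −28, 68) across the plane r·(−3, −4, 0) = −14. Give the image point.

(196/5, -92/5, 68)

With n = (−3, −4, 0), the signed offset is (n·S − (-14))/|n|² = 30/25 = 6/5.
S' = S − 2t·n = (32, −28, 68) − (12/5)·(−3, −4, 0) = (196/5, −92/5, 68).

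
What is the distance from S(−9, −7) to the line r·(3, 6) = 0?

23/√5

The normal to the line is n = (3, 6) with |n| = 3√5.
|n·S − 0| = |-69 − 0| = 69, so the distance is 69/(3√5) = 23√5/5.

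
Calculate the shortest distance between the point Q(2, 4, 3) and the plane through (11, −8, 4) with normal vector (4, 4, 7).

5/9

The plane has equation n·(r − (11, −8, 4)) = 0, i.e. n·r = 40.
Then n·(2, 4, 3) − 40 = 5.
|n| = √(16 + 16 + 49) = 9, so the distance is |5|/9 = 5/9.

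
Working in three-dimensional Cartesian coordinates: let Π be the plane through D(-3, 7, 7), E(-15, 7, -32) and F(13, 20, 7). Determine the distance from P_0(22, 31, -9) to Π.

DE = (-12, 0, -39) and DF = (16, 13, 0), so a normal is n = DE × DF = (507, -624, -156).
Then n·(22, 31, -9) - (-6981) = 195.
|n| = √(257049 + 389376 + 24336) = 819, so the distance is |195|/819 = 5/21.

5/21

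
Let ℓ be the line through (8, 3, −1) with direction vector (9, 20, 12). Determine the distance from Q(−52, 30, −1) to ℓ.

Direction vector d = (9, 20, 12).
AP = (−60, 27, 0); AP·d = 0, |AP|² = 4329, |d|² = 625.
distance² = |AP|² − (AP·d)²/|d|² = 4329 − 0/625 = 4329, so the distance is 3√481.

3√481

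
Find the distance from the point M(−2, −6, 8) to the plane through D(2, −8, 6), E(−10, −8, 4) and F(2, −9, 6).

16/√37

DE = (−12, 0, −2) and DF = (0, −1, 0), so a normal is n = DE × DF = (−2, 0, 12).
Then n·(−2, −6, 8) − 68 = 32.
|n| = √(4 + 0 + 144) = 2√37, so the distance is |32|/(2√37) = 16/√37.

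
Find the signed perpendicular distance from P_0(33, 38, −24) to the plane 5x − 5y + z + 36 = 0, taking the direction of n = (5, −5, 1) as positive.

n·P_0 − (-36) = -13.
|n| = √51, so the signed distance is -13√51/51.

-13√51/51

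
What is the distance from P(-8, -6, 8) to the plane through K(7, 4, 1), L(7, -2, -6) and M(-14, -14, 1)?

2

KL = (0, -6, -7) and KM = (-21, -18, 0), so a normal is n = KL × KM = (-126, 147, -126).
Then n·(-8, -6, 8) - (-420) = -462.
|n| = √(15876 + 21609 + 15876) = 231, so the distance is |-462|/231 = 2.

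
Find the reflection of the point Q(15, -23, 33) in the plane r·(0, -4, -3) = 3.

(15, -131/5, 153/5)

With n = (0, -4, -3), the signed offset is (n·Q − 3)/|n|² = -10/25 = -2/5.
Q' = Q − 2t·n = (15, -23, 33) − (-4/5)·(0, -4, -3) = (15, -131/5, 153/5).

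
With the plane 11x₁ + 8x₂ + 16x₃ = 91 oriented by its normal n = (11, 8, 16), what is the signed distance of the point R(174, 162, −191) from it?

3

n·R − 91 = 63.
|n| = 21, so the signed distance is 63/21 = 3.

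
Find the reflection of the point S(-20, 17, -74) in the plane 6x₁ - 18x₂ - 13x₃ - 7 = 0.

With n = (6, -18, -13), the signed offset is (n·S − 7)/|n|² = 529/529 = 1.
S' = S − 2t·n = (-20, 17, -74) − 2·(6, -18, -13) = (-32, 53, -48).

(-32, 53, -48)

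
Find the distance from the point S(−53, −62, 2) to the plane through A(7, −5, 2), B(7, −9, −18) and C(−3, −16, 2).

AB = (0, −4, −20) and AC = (−10, −11, 0), so a normal is n = AB × AC = (−220, 200, −40).
Then n·(−53, −62, 2) − (−2620) = 1800.
|n| = √(48400 + 40000 + 1600) = 300, so the distance is |1800|/300 = 6.

6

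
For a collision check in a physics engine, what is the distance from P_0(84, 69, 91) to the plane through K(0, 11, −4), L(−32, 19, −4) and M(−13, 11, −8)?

KL = (−32, 8, 0) and KM = (−13, 0, −4), so a normal is n = KL × KM = (−32, −128, 104).
Then n·(84, 69, 91) − (−1824) = −232.
|n| = √(1024 + 16384 + 10816) = 168, so the distance is |-232|/168 = 29/21.

29/21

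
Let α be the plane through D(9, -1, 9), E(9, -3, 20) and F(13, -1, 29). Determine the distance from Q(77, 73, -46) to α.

DE = (0, -2, 11) and DF = (4, 0, 20), so a normal is n = DE × DF = (-40, 44, 8).
n = (-40, 44, 8); n·P − (-332) = 96; |n| = 60; distance = 96/60 = 8/5.

8/5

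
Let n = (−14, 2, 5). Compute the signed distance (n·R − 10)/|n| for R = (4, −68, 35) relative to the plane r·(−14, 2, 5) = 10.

n·R − 10 = -27.
|n| = 15, so the signed distance is -27/15 = -9/5.

-9/5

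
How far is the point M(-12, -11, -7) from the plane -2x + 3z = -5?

8/√13

d = |(-2)·(-12) + 3·(-7) − (-5)| / √(4 + 0 + 9) = |8| / √13 = 8√13/13.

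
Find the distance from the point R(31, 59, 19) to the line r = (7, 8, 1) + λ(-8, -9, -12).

30

Direction vector d = (-8, -9, -12).
AP = (24, 51, 18), and AP × d = (-450, 144, 192).
|AP × d|² = 260100 and |d|² = 289, so the distance is √(260100/289) = √900 = 30.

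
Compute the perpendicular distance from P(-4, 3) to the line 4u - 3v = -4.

d = |4·(-4) + (-3)·3 − (-4)| / √(16 + 9) = |-21|/5 = 21/5.

21/5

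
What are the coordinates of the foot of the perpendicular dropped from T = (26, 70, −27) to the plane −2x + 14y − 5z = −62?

n = (−2, 14, −5), |n|² = 225, and n·T − (-62) = 1125.
t = 1125/225 = 5, so the foot is T − t·n = (26, 70, −27) − 5·(−2, 14, −5) = (36, 0, −2).

(36, 0, -2)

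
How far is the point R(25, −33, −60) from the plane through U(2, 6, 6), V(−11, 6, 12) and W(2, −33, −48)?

18/23

UV = (−13, 0, 6) and UW = (0, −39, −54), so a normal is n = UV × UW = (234, −702, 507).
Then n·(25, −33, −60) − (−702) = −702.
|n| = √(54756 + 492804 + 257049) = 897, so the distance is |-702|/897 = 18/23.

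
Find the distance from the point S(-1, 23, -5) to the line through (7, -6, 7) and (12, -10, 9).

√329

A direction vector is d = (5, -4, 2).
AP = (-8, 29, -12), and AP × d = (10, -44, -113).
|AP × d|² = 14805 and |d|² = 45, so the distance is √(14805/45) = √329.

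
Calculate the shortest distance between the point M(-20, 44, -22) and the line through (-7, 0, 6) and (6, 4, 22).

12√17

A direction vector is d = (13, 4, 16).
AP = (-13, 44, -28), and AP × d = (816, -156, -624).
|AP × d|² = 1079568 and |d|² = 441, so the distance is √(1079568/441) = √2448 = 12√17.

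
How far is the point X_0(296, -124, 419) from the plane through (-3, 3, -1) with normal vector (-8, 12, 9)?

8

The plane has equation n·(r − (-3, 3, -1)) = 0, i.e. n·r = 51.
d = |(-8)·296 + 12·(-124) + 9·419 − 51| / √(64 + 144 + 81) = |-136| / 17 = 8.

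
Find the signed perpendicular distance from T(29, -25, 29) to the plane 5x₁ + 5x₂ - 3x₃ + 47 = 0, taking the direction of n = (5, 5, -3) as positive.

-20√59/59

n·T − (-47) = -20.
|n| = √59, so the signed distance is -20√59/59.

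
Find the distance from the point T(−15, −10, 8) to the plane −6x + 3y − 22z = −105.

Normal vector n = (−6, 3, −22), and n·(−15, −10, 8) − (−105) = −11.
|n| = √(36 + 9 + 484) = 23, so the distance is |-11|/23 = 11/23.

11/23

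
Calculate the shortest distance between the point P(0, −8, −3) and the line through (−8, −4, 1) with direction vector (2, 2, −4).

6√2

Direction vector d = (2, 2, −4).
AP = (8, −4, −4); AP·d = 24, |AP|² = 96, |d|² = 24.
distance² = |AP|² − (AP·d)²/|d|² = 96 − 576/24 = 72, so the distance is 6√2.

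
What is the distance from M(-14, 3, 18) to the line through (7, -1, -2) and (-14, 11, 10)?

8√2

A direction vector is d = (-21, 12, 12).
AP = (-21, 4, 20), and AP × d = (-192, -168, -168).
|AP × d|² = 93312 and |d|² = 729, so the distance is √(93312/729) = √128 = 8√2.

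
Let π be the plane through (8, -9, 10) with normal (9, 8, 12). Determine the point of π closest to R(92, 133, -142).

n = (9, 8, 12), |n|² = 289, and n·R − 120 = 68.
t = 68/289 = 4/17, so the foot is R − t·n = (92, 133, -142) − (4/17)·(9, 8, 12) = (1528/17, 2229/17, -2462/17).

(1528/17, 2229/17, -2462/17)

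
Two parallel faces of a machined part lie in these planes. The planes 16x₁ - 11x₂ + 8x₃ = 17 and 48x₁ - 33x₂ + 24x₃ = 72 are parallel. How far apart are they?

Divide the second equation by 3 to match normals: 16x₁ - 11x₂ + 8x₃ = 24.
Both planes have normal n = (16, -11, 8), |n| = 21. Any point on the first plane is at distance |24 − 17|/|n| = 7/21 = 1/3 from the second.

1/3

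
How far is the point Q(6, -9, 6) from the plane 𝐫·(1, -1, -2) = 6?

√6/2

Normal vector n = (1, -1, -2), and n·(6, -9, 6) - 6 = -3.
|n| = √(1 + 1 + 4) = √6, so the distance is |-3|/√6 = 3/√6.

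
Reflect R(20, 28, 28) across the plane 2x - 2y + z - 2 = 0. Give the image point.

n = (2, -2, 1), |n|² = 9, n·R − 2 = 10, so t = 10/9.
Foot F = R − (10/9)·n = (160/9, 272/9, 242/9); the reflection is 2F − R = (140/9, 292/9, 232/9).

(140/9, 292/9, 232/9)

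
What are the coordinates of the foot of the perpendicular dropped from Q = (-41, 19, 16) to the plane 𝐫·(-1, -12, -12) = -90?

(-42, 7, 4)

n = (-1, -12, -12), |n|² = 289, and n·Q − (-90) = -289.
t = -289/289 = -1, so the foot is Q − t·n = (-41, 19, 16) − (-1)·(-1, -12, -12) = (-42, 7, 4).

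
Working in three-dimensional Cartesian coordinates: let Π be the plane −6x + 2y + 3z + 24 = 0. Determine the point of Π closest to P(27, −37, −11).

(-3, -27, 4)

The perpendicular from P has direction n = (−6, 2, 3): r = (27, −37, −11) + t(−6, 2, 3).
Substitute into the plane: n·(P + tn) = -24 gives -269 + 49t = -24, so t = 5.
Foot = (27, −37, −11) + 5·(−6, 2, 3) = (−3, −27, 4).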